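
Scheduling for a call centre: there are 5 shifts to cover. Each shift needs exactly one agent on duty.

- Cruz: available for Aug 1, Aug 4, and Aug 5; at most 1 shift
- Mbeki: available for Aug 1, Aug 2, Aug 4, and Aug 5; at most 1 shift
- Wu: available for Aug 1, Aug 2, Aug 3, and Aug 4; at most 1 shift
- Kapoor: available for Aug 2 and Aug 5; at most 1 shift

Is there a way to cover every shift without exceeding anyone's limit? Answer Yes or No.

Shifts {Aug 1, Aug 2, Aug 3, Aug 4, Aug 5} need 5 worker-slots in total, but the agents available for any of those shifts (Cruz, Mbeki, Wu, and Kapoor) can supply at most 4 among them. So no valid schedule exists.

No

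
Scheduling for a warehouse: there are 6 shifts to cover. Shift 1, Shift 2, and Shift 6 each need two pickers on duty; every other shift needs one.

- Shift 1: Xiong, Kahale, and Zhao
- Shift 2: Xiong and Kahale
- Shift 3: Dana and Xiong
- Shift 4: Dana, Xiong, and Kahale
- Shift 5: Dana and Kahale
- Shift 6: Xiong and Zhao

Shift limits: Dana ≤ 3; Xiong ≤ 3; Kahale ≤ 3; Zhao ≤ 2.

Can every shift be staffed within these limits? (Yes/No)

Shift 2 can only be covered by Xiong and Kahale, so that assignment is forced.
Shift 6 can only be covered by Xiong and Zhao, so that assignment is forced.
One valid schedule: Shift 1→Xiong+Kahale, Shift 2→Xiong+Kahale, Shift 3→Dana, Shift 4→Dana, Shift 5→Dana, Shift 6→Xiong+Zhao.
Loads: Dana 3/3, Xiong 3/3, Kahale 2/3, Zhao 1/2 — all within limits.

Yes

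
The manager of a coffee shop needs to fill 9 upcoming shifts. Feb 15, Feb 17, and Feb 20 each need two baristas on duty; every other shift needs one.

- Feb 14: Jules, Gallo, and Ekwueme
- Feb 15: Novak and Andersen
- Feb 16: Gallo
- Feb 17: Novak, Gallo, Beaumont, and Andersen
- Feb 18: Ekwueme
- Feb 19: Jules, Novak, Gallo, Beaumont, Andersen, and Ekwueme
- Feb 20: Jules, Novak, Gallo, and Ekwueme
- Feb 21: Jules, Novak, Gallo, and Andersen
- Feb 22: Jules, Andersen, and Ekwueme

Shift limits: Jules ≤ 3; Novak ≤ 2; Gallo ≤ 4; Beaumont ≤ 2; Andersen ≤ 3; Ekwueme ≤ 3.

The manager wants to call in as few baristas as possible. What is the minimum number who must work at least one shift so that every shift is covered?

4

12 slots to fill and no one can take more than 4, so at least ⌈12/4⌉ = 3 baristas are needed.
Any 3 baristas together have capacity at most 4+3+3 = 10 < 12 slots, so 3 can never suffice.
Novak, Gallo, Andersen, and Ekwueme alone can cover everything: Feb 14→Gallo, Feb 15→Novak+Andersen, Feb 16→Gallo, Feb 17→Novak+Gallo, Feb 18→Ekwueme, Feb 19→Ekwueme, Feb 20→Gallo+Ekwueme, Feb 21→Andersen, Feb 22→Andersen.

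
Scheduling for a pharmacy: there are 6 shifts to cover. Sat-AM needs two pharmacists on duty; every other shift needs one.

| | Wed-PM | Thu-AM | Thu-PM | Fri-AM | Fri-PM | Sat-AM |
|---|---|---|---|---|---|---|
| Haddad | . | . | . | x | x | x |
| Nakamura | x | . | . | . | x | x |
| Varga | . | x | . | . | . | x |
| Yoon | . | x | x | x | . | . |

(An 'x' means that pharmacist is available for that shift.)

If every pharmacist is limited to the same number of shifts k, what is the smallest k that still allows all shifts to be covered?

With 4 pharmacists and 7 worker-slots to fill, someone must work at least ⌈7/4⌉ = 2 shifts, so k ≥ 2.
k = 2 works: Wed-PM→Nakamura, Thu-AM→Varga, Thu-PM→Yoon, Fri-AM→Haddad, Fri-PM→Haddad, Sat-AM→Nakamura+Varga.
Loads: Haddad 2, Nakamura 2, Varga 2, Yoon 1 — all ≤ 2.

2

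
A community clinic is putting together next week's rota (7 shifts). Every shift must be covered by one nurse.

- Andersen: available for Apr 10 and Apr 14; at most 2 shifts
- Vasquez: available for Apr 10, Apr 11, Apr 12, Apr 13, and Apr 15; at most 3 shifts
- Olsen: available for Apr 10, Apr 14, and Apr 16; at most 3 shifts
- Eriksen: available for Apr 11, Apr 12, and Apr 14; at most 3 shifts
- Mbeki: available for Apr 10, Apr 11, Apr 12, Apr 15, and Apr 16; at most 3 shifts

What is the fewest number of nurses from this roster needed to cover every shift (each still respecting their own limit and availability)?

3

7 slots to fill and no one can take more than 3, so at least ⌈7/3⌉ = 3 nurses are needed.
Andersen, Vasquez, and Mbeki alone can cover everything: Apr 10→Andersen, Apr 11→Vasquez, Apr 12→Vasquez, Apr 13→Vasquez, Apr 14→Andersen, Apr 15→Mbeki, Apr 16→Mbeki.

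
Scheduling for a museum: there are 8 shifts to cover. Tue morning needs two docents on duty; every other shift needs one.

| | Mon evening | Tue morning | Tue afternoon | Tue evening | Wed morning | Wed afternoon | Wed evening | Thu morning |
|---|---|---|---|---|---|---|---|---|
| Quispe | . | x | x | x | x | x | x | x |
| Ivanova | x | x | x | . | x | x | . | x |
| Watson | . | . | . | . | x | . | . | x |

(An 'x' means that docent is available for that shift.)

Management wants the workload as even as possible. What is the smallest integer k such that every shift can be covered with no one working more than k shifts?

With 3 docents and 9 worker-slots to fill, someone must work at least ⌈9/3⌉ = 3 shifts, so k ≥ 3.
k = 3 is infeasible (exhaustive check).
k = 4 works: Mon evening→Ivanova, Tue morning→Quispe+Ivanova, Tue afternoon→Quispe, Tue evening→Quispe, Wed morning→Ivanova, Wed afternoon→Ivanova, Wed evening→Quispe, Thu morning→Watson.
Loads: Quispe 4, Ivanova 4, Watson 1 — all ≤ 4.

4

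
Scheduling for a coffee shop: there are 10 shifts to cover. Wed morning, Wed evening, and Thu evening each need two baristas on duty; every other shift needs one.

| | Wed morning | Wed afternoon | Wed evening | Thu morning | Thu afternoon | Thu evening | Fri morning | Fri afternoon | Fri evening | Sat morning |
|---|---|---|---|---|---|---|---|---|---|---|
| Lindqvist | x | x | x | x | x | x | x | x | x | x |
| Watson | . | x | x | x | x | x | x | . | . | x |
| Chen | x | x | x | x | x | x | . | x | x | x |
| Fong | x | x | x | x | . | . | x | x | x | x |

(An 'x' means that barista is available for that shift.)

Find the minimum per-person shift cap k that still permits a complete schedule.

With 4 baristas and 13 worker-slots to fill, someone must work at least ⌈13/4⌉ = 4 shifts, so k ≥ 4.
k = 4 works: Wed morning→Lindqvist+Chen, Wed afternoon→Watson, Wed evening→Chen+Fong, Thu morning→Watson, Thu afternoon→Lindqvist, Thu evening→Lindqvist+Watson, Fri morning→Lindqvist, Fri afternoon→Chen, Fri evening→Chen, Sat morning→Watson.
Loads: Lindqvist 4, Watson 4, Chen 4, Fong 1 — all ≤ 4.

4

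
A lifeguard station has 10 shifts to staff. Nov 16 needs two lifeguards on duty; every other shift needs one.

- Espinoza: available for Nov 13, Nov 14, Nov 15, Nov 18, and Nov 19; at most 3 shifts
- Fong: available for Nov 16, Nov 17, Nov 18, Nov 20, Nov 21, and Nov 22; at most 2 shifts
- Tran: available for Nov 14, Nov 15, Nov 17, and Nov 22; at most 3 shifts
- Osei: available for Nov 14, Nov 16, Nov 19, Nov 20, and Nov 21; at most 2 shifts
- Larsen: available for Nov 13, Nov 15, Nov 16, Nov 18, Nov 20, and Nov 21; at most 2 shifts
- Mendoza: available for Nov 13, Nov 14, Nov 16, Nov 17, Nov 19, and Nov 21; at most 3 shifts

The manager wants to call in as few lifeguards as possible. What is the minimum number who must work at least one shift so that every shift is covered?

4

11 slots to fill and no one can take more than 3, so at least ⌈11/3⌉ = 4 lifeguards are needed.
Espinoza, Fong, Tran, and Mendoza alone can cover everything: Nov 13→Espinoza, Nov 14→Tran, Nov 15→Espinoza, Nov 16→Fong+Mendoza, Nov 17→Tran, Nov 18→Espinoza, Nov 19→Mendoza, Nov 20→Fong, Nov 21→Mendoza, Nov 22→Tran.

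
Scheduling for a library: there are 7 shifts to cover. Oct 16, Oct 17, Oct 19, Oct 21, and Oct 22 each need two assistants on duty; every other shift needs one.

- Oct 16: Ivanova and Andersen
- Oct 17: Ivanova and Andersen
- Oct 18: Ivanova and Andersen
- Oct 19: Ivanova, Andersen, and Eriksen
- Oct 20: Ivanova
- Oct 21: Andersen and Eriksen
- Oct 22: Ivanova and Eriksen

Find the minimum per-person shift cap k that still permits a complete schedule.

5

With 3 assistants and 12 worker-slots to fill, someone must work at least ⌈12/3⌉ = 4 shifts, so k ≥ 4.
k = 4 is infeasible (exhaustive check).
k = 5 works: Oct 16→Ivanova+Andersen, Oct 17→Ivanova+Andersen, Oct 18→Ivanova, Oct 19→Andersen+Eriksen, Oct 20→Ivanova, Oct 21→Andersen+Eriksen, Oct 22→Ivanova+Eriksen.
Loads: Ivanova 5, Andersen 4, Eriksen 3 — all ≤ 5.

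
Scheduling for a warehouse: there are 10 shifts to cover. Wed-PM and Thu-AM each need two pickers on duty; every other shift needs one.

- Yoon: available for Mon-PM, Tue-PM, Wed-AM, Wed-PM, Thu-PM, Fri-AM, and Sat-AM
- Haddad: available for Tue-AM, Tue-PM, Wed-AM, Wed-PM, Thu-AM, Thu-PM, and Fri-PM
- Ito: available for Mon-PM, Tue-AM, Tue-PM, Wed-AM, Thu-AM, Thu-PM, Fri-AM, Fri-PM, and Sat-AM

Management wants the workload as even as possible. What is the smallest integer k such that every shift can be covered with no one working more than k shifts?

4

With 3 pickers and 12 worker-slots to fill, someone must work at least ⌈12/3⌉ = 4 shifts, so k ≥ 4.
k = 4 works: Mon-PM→Yoon, Tue-AM→Haddad, Tue-PM→Ito, Wed-AM→Ito, Wed-PM→Yoon+Haddad, Thu-AM→Haddad+Ito, Thu-PM→Ito, Fri-AM→Yoon, Fri-PM→Haddad, Sat-AM→Yoon.
Loads: Yoon 4, Haddad 4, Ito 4 — all ≤ 4.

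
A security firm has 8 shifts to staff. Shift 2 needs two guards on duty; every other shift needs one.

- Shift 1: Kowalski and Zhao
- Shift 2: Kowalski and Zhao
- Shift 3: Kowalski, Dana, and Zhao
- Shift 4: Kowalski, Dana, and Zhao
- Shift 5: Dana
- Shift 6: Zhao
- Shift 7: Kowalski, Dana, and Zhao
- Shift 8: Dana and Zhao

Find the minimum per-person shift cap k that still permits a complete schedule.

With 3 guards and 9 worker-slots to fill, someone must work at least ⌈9/3⌉ = 3 shifts, so k ≥ 3.
k = 3 works: Shift 1→Kowalski, Shift 2→Kowalski+Zhao, Shift 3→Kowalski, Shift 4→Dana, Shift 5→Dana, Shift 6→Zhao, Shift 7→Zhao, Shift 8→Dana.
Loads: Kowalski 3, Dana 3, Zhao 3 — all ≤ 3.

3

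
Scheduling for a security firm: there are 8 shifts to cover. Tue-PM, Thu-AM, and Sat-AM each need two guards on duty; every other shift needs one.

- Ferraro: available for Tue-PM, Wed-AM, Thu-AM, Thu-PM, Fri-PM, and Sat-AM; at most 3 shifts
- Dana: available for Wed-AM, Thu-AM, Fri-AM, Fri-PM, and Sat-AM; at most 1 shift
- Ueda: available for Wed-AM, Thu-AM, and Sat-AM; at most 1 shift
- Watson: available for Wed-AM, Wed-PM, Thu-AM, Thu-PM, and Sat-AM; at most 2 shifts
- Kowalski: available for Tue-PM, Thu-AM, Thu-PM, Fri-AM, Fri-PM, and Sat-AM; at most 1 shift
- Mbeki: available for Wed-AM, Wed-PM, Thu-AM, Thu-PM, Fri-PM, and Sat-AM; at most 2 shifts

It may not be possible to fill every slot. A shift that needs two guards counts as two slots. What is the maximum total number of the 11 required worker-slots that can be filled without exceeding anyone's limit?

10

Total capacity across all guards is 3+1+1+2+1+2 = 10, and 11 slots are needed, so at most 10 can be filled.
An assignment achieving 10: Tue-PM→Ferraro+Kowalski, Wed-AM→Ueda, Wed-PM→Watson, Thu-AM→Watson+Mbeki, Thu-PM→Ferraro, Fri-AM→Dana, Fri-PM→Ferraro, Sat-AM→Mbeki.
Loads: Ferraro 3/3, Dana 1/1, Ueda 1/1, Watson 2/2, Kowalski 1/1, Mbeki 2/2.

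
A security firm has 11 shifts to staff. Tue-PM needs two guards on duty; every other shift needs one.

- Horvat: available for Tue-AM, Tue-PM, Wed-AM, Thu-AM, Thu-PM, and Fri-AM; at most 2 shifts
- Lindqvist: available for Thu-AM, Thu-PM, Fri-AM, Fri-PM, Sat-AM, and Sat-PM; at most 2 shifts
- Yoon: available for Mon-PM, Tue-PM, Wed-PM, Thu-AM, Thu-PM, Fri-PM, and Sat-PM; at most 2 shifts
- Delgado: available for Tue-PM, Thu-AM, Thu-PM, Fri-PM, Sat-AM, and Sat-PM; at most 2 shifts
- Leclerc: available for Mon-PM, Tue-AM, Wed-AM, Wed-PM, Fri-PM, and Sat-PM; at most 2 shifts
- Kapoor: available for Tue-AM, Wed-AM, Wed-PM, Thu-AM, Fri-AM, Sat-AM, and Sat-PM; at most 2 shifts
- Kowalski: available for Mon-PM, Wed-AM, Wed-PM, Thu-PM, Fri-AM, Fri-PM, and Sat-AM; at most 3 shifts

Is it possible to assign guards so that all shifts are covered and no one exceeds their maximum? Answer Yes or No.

One valid schedule: Mon-PM→Yoon, Tue-AM→Horvat, Tue-PM→Horvat+Yoon, Wed-AM→Leclerc, Wed-PM→Leclerc, Thu-AM→Delgado, Thu-PM→Delgado, Fri-AM→Lindqvist, Fri-PM→Kowalski, Sat-AM→Lindqvist, Sat-PM→Kapoor.
Loads: Horvat 2/2, Lindqvist 2/2, Yoon 2/2, Delgado 2/2, Leclerc 2/2, Kapoor 1/2, Kowalski 1/3 — all within limits.

Yes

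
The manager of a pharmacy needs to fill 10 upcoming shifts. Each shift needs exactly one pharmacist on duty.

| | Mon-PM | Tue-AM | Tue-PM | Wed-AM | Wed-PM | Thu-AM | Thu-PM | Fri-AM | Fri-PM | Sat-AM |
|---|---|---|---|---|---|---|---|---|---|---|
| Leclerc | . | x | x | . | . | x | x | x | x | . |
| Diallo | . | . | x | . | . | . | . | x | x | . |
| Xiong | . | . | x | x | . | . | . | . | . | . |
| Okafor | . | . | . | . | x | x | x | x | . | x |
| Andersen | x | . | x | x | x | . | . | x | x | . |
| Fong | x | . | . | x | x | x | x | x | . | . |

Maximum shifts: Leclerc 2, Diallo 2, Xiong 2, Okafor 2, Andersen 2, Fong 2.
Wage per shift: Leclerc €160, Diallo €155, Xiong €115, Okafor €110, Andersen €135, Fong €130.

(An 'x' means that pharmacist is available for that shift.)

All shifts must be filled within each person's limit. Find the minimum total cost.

€1295

Tue-AM can only be covered by Leclerc, so that assignment is forced.
Sat-AM can only be covered by Okafor, so that assignment is forced.
Picking the cheapest available pharmacist for each shift independently would cost €1205, but that ignores the shift limits.
An optimal schedule: Mon-PM→Fong, Tue-AM→Leclerc, Tue-PM→Xiong, Wed-AM→Xiong, Wed-PM→Andersen, Thu-AM→Okafor, Thu-PM→Fong, Fri-AM→Diallo, Fri-PM→Andersen, Sat-AM→Okafor.
Total: 130 + 160 + 115 + 115 + 135 + 110 + 130 + 155 + 135 + 110 = €1295.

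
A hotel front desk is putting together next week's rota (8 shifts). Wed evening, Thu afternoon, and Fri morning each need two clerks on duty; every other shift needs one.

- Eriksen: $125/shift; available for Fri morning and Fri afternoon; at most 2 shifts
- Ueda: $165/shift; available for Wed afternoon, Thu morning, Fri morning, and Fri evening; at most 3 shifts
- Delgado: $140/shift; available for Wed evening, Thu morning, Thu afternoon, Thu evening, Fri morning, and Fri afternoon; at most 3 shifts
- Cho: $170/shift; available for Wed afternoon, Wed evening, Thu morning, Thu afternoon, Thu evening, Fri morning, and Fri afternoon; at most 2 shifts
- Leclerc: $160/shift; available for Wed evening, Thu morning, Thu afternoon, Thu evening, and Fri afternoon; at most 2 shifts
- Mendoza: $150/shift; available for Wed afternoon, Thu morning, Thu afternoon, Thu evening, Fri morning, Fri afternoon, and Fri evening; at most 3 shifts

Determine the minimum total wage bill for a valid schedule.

$1605

Picking the cheapest available clerk for each shift independently would cost $1560, but that ignores the shift limits.
An optimal schedule: Wed afternoon→Mendoza, Wed evening→Delgado+Leclerc, Thu morning→Delgado, Thu afternoon→Mendoza+Leclerc, Thu evening→Delgado, Fri morning→Eriksen+Ueda, Fri afternoon→Eriksen, Fri evening→Mendoza.
Total: 150 + 140 + 160 + 140 + 150 + 160 + 140 + 125 + 165 + 125 + 150 = $1605.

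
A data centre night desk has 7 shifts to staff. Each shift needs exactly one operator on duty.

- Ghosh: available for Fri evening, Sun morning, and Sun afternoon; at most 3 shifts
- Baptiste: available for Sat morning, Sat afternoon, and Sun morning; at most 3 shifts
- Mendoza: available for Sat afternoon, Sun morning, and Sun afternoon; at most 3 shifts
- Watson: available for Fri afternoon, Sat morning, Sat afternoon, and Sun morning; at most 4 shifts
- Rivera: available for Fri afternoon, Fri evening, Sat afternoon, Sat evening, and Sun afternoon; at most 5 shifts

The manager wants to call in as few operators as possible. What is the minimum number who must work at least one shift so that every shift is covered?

2

7 slots to fill and no one can take more than 5, so at least ⌈7/5⌉ = 2 operators are needed.
Baptiste and Rivera alone can cover everything: Fri afternoon→Rivera, Fri evening→Rivera, Sat morning→Baptiste, Sat afternoon→Baptiste, Sat evening→Rivera, Sun morning→Baptiste, Sun afternoon→Rivera.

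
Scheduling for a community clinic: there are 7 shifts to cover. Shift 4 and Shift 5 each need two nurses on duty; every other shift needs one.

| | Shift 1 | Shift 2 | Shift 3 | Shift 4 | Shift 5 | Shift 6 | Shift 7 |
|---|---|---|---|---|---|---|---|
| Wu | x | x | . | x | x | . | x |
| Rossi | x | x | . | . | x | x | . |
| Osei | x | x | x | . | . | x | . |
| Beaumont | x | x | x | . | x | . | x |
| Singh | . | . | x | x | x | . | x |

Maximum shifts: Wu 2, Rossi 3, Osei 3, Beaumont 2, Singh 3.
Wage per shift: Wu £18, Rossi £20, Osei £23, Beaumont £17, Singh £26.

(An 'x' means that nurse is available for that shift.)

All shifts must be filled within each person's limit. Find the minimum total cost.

Shift 4 can only be covered by Wu and Singh, so that assignment is forced.
Picking the cheapest available nurse for each shift independently would cost £167, but that ignores the shift limits.
An optimal schedule: Shift 1→Rossi, Shift 2→Osei, Shift 3→Beaumont, Shift 4→Wu+Singh, Shift 5→Wu+Rossi, Shift 6→Rossi, Shift 7→Beaumont.
Total: 20 + 23 + 17 + 18 + 26 + 18 + 20 + 20 + 17 = £179.

£179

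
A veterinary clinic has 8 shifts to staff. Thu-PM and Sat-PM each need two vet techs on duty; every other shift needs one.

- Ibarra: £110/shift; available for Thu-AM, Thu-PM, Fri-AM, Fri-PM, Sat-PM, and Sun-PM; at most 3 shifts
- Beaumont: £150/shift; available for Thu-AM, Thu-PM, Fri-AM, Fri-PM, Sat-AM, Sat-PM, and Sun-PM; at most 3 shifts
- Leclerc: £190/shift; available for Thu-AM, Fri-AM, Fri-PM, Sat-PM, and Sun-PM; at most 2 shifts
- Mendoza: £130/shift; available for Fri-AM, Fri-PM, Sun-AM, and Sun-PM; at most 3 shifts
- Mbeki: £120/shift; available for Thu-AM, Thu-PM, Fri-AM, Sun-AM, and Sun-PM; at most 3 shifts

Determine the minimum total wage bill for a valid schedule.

Sat-AM can only be covered by Beaumont, so that assignment is forced.
Picking the cheapest available vet tech for each shift independently would cost £1200, but that ignores the shift limits.
An optimal schedule: Thu-AM→Ibarra, Thu-PM→Ibarra+Mbeki, Fri-AM→Mbeki, Fri-PM→Mendoza, Sat-AM→Beaumont, Sat-PM→Ibarra+Beaumont, Sun-AM→Mbeki, Sun-PM→Mendoza.
Total: 110 + 110 + 120 + 120 + 130 + 150 + 110 + 150 + 120 + 130 = £1250.

£1250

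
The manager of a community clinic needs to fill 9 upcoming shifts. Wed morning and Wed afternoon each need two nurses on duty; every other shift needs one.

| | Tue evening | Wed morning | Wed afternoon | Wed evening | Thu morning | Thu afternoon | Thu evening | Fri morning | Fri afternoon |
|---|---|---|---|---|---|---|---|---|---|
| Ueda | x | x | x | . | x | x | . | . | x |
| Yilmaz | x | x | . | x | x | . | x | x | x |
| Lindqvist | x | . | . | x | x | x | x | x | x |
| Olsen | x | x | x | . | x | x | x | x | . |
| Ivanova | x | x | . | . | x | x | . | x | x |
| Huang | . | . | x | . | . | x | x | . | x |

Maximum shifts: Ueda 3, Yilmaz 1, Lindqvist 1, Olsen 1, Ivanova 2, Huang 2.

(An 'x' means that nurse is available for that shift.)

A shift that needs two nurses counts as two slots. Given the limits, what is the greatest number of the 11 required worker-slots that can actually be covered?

10

Total capacity across all nurses is 3+1+1+1+2+2 = 10, and 11 slots are needed, so at most 10 can be filled.
An assignment achieving 10: Tue evening→Ueda, Wed morning→Ueda+Ivanova, Wed afternoon→Ueda+Olsen, Wed evening→Yilmaz, Thu afternoon→Huang, Thu evening→Lindqvist, Fri morning→Ivanova, Fri afternoon→Huang.
Loads: Ueda 3/3, Yilmaz 1/1, Lindqvist 1/1, Olsen 1/1, Ivanova 2/2, Huang 2/2.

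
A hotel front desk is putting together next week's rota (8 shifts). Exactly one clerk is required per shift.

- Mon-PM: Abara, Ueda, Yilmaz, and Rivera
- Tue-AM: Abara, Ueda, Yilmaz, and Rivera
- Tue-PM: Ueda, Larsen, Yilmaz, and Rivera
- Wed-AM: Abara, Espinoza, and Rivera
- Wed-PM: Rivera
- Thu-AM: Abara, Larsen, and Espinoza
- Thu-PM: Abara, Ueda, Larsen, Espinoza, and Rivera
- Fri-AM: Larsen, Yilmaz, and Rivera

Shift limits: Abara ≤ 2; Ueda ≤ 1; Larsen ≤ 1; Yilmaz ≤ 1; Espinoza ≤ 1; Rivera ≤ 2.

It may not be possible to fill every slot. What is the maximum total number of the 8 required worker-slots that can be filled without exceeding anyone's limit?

Total capacity across all clerks is 2+1+1+1+1+2 = 8, and 8 slots are needed, so at most 8 can be filled.
An assignment achieving 8: Mon-PM→Ueda, Tue-AM→Yilmaz, Tue-PM→Rivera, Wed-AM→Abara, Wed-PM→Rivera, Thu-AM→Abara, Thu-PM→Espinoza, Fri-AM→Larsen.
Loads: Abara 2/2, Ueda 1/1, Larsen 1/1, Yilmaz 1/1, Espinoza 1/1, Rivera 2/2.

8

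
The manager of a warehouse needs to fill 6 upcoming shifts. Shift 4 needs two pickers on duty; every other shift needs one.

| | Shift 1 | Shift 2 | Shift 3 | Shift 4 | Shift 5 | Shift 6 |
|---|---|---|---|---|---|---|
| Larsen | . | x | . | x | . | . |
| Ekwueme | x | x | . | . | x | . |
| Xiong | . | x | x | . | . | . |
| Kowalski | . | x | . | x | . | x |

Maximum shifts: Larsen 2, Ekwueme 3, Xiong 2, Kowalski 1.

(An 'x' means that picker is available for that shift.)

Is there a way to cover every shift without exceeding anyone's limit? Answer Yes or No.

No

Total capacity is 8 and 7 slots are needed, so capacity alone doesn't rule it out.
Shifts {Shift 4, Shift 6} need 3 worker-slots in total, but the pickers available for any of those shifts (Larsen and Kowalski) can supply at most 2 among them. So no valid schedule exists.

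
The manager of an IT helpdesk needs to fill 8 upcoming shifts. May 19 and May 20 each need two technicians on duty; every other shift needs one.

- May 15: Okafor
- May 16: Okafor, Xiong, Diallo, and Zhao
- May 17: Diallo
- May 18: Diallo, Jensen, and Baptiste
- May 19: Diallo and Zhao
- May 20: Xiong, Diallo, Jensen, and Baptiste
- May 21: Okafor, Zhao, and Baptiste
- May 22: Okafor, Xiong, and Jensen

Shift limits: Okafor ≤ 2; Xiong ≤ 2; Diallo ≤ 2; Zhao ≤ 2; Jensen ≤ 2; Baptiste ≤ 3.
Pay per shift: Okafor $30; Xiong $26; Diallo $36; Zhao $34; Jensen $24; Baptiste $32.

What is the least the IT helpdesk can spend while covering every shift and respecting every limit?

$298

May 15 can only be covered by Okafor, so that assignment is forced.
May 17 can only be covered by Diallo, so that assignment is forced.
May 19 can only be covered by Diallo and Zhao, so that assignment is forced.
Picking the cheapest available technician for each shift independently would cost $290, but that ignores the shift limits.
An optimal schedule: May 15→Okafor, May 16→Xiong, May 17→Diallo, May 18→Jensen, May 19→Diallo+Zhao, May 20→Jensen+Baptiste, May 21→Okafor, May 22→Xiong.
Total: 30 + 26 + 36 + 24 + 36 + 34 + 24 + 32 + 30 + 26 = $298.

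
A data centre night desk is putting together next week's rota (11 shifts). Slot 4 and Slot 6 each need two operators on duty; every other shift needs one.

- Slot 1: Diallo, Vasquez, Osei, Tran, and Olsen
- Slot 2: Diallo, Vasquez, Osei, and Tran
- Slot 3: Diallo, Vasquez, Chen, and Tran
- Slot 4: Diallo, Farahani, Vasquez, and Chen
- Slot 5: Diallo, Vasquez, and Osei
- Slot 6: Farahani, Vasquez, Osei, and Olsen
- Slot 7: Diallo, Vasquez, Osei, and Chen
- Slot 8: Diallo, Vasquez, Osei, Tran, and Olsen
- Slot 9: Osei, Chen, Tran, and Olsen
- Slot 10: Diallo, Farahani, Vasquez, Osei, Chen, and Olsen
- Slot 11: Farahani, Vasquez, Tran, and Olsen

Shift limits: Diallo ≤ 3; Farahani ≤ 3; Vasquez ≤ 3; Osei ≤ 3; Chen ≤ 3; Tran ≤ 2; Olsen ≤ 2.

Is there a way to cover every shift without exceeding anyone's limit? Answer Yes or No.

One valid schedule: Slot 1→Vasquez, Slot 2→Diallo, Slot 3→Diallo, Slot 4→Farahani+Chen, Slot 5→Diallo, Slot 6→Farahani+Osei, Slot 7→Vasquez, Slot 8→Vasquez, Slot 9→Osei, Slot 10→Osei, Slot 11→Farahani.
Loads: Diallo 3/3, Farahani 3/3, Vasquez 3/3, Osei 3/3, Chen 1/3, Tran 0/2, Olsen 0/2 — all within limits.

Yes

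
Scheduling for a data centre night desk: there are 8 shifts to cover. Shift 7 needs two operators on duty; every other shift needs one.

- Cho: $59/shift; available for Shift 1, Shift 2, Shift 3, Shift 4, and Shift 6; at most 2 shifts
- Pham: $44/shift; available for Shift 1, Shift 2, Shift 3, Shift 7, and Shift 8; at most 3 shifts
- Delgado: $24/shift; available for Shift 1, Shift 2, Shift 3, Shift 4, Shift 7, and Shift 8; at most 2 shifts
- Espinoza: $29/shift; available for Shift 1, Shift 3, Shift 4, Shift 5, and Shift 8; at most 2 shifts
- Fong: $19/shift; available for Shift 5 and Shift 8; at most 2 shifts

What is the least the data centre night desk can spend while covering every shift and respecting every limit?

$291

Shift 6 can only be covered by Cho, so that assignment is forced.
Shift 7 can only be covered by Pham and Delgado, so that assignment is forced.
Picking the cheapest available operator for each shift independently would cost $261, but that ignores the shift limits.
An optimal schedule: Shift 1→Espinoza, Shift 2→Delgado, Shift 3→Pham, Shift 4→Espinoza, Shift 5→Fong, Shift 6→Cho, Shift 7→Delgado+Pham, Shift 8→Fong.
Total: 29 + 24 + 44 + 29 + 19 + 59 + 24 + 44 + 19 = $291.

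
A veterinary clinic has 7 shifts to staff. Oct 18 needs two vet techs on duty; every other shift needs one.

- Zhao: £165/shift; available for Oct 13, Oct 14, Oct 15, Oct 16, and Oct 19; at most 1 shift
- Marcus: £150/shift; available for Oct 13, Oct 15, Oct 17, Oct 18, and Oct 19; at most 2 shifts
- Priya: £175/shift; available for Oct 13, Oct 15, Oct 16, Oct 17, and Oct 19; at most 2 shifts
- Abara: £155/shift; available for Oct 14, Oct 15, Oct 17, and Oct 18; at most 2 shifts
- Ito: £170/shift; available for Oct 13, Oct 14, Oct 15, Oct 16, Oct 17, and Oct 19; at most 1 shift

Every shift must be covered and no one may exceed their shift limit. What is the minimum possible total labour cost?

Oct 18 can only be covered by Marcus and Abara, so that assignment is forced.
Picking the cheapest available vet tech for each shift independently would cost £1225, but that ignores the shift limits.
An optimal schedule: Oct 13→Marcus, Oct 14→Zhao, Oct 15→Abara, Oct 16→Priya, Oct 17→Priya, Oct 18→Marcus+Abara, Oct 19→Ito.
Total: 150 + 165 + 155 + 175 + 175 + 150 + 155 + 170 = £1295.

£1295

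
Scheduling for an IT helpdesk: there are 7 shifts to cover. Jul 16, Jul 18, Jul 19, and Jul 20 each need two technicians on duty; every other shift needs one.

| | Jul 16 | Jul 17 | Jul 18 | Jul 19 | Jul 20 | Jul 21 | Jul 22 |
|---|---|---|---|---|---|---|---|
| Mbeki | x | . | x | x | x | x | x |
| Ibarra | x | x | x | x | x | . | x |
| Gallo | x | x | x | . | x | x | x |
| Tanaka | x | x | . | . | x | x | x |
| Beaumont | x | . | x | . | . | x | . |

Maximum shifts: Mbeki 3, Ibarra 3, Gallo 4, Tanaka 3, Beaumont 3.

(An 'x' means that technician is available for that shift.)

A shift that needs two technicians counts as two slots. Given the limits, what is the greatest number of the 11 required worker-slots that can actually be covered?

11

Total capacity across all technicians is 3+3+4+3+3 = 16, and 11 slots are needed, so at most 11 can be filled.
An assignment achieving 11: Jul 16→Gallo+Tanaka, Jul 17→Ibarra, Jul 18→Mbeki+Ibarra, Jul 19→Mbeki+Ibarra, Jul 20→Mbeki+Gallo, Jul 21→Gallo, Jul 22→Gallo.
Loads: Mbeki 3/3, Ibarra 3/3, Gallo 4/4, Tanaka 1/3, Beaumont 0/3.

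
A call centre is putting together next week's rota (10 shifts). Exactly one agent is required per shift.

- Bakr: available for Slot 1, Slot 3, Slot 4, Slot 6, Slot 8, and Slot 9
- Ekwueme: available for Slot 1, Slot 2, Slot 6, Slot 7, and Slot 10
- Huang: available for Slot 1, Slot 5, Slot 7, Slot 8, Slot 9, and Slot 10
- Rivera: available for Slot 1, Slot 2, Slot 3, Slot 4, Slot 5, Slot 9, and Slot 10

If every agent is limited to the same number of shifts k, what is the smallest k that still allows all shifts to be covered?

With 4 agents and 10 worker-slots to fill, someone must work at least ⌈10/4⌉ = 3 shifts, so k ≥ 3.
k = 3 works: Slot 1→Rivera, Slot 2→Ekwueme, Slot 3→Bakr, Slot 4→Bakr, Slot 5→Huang, Slot 6→Bakr, Slot 7→Ekwueme, Slot 8→Huang, Slot 9→Huang, Slot 10→Ekwueme.
Loads: Bakr 3, Ekwueme 3, Huang 3, Rivera 1 — all ≤ 3.

3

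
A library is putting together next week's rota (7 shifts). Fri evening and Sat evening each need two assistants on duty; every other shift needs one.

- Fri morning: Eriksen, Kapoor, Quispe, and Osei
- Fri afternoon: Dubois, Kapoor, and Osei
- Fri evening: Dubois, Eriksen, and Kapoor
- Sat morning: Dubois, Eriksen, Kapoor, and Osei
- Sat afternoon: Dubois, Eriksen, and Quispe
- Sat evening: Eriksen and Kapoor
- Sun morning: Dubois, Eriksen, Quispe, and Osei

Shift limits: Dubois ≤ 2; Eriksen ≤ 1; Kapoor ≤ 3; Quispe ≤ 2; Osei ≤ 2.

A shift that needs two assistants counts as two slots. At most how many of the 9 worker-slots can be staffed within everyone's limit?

9

Total capacity across all assistants is 2+1+3+2+2 = 10, and 9 slots are needed, so at most 9 can be filled.
An assignment achieving 9: Fri morning→Kapoor, Fri afternoon→Dubois, Fri evening→Dubois+Kapoor, Sat morning→Osei, Sat afternoon→Quispe, Sat evening→Eriksen+Kapoor, Sun morning→Quispe.
Loads: Dubois 2/2, Eriksen 1/1, Kapoor 3/3, Quispe 2/2, Osei 1/2.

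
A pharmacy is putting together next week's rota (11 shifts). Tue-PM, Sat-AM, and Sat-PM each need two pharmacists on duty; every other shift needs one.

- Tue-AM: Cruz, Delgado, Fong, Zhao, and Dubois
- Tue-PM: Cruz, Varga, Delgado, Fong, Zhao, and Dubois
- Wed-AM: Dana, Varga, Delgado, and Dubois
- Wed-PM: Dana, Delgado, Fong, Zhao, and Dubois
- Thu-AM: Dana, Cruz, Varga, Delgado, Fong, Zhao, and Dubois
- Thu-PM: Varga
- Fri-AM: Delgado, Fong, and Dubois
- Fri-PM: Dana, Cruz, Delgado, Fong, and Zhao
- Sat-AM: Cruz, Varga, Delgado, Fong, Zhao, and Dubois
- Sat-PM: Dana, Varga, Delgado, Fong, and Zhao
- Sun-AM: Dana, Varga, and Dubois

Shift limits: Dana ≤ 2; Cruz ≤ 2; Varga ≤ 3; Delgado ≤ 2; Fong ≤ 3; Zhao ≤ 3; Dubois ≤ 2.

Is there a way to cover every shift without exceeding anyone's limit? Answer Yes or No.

Yes

Thu-PM can only be covered by Varga, so that assignment is forced.
One valid schedule: Tue-AM→Cruz, Tue-PM→Fong+Zhao, Wed-AM→Dana, Wed-PM→Delgado, Thu-AM→Varga, Thu-PM→Varga, Fri-AM→Delgado, Fri-PM→Cruz, Sat-AM→Fong+Zhao, Sat-PM→Varga+Fong, Sun-AM→Dana.
Loads: Dana 2/2, Cruz 2/2, Varga 3/3, Delgado 2/2, Fong 3/3, Zhao 2/3, Dubois 0/2 — all within limits.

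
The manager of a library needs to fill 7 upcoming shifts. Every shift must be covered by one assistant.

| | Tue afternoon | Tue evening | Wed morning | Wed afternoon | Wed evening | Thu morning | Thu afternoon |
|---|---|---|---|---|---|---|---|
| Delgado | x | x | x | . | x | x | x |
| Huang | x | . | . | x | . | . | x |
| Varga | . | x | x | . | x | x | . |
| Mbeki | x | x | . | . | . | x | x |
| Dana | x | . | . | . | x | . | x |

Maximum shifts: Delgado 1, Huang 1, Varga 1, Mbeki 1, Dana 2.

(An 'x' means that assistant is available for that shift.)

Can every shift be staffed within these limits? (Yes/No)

Total capacity is 1+1+1+1+2 = 6 but 7 worker-slots are needed — infeasible.

No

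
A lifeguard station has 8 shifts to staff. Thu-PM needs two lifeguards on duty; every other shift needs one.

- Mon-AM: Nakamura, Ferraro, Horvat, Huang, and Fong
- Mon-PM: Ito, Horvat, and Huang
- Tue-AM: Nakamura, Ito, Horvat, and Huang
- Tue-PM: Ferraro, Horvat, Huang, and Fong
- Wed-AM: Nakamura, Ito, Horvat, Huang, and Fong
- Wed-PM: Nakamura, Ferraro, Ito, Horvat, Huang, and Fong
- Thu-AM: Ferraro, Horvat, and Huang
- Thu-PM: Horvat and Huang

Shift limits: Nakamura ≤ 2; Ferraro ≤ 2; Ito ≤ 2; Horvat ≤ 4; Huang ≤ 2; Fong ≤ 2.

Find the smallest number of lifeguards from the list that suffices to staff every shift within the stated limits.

9 slots to fill and no one can take more than 4, so at least ⌈9/4⌉ = 3 lifeguards are needed.
Any 3 lifeguards together have capacity at most 4+2+2 = 8 < 9 slots, so 3 can never suffice.
Nakamura, Ferraro, Horvat, and Huang alone can cover everything: Mon-AM→Horvat, Mon-PM→Horvat, Tue-AM→Nakamura, Tue-PM→Ferraro, Wed-AM→Nakamura, Wed-PM→Horvat, Thu-AM→Ferraro, Thu-PM→Horvat+Huang.

4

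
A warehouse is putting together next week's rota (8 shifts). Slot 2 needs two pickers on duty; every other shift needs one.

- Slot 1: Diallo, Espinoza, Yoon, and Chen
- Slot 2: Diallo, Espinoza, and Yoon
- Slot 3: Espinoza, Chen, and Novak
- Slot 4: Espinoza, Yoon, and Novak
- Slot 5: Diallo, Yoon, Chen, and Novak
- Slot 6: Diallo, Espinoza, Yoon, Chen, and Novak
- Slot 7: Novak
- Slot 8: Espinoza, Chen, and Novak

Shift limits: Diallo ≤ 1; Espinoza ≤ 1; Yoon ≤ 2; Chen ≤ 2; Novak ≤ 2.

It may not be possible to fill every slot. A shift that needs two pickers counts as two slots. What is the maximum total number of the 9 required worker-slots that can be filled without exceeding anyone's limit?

8

Total capacity across all pickers is 1+1+2+2+2 = 8, and 9 slots are needed, so at most 8 can be filled.
An assignment achieving 8: Slot 1→Yoon, Slot 2→Diallo+Espinoza, Slot 3→Chen, Slot 4→Yoon, Slot 5→Novak, Slot 7→Novak, Slot 8→Chen.
Loads: Diallo 1/1, Espinoza 1/1, Yoon 2/2, Chen 2/2, Novak 2/2.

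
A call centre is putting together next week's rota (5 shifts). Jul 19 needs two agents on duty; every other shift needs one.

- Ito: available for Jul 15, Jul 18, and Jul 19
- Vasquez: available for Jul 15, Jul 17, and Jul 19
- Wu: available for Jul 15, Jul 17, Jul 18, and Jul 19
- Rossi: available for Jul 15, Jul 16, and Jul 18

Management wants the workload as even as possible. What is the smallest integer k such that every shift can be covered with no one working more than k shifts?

2

With 4 agents and 6 worker-slots to fill, someone must work at least ⌈6/4⌉ = 2 shifts, so k ≥ 2.
k = 2 works: Jul 15→Wu, Jul 16→Rossi, Jul 17→Vasquez, Jul 18→Ito, Jul 19→Ito+Vasquez.
Loads: Ito 2, Vasquez 2, Wu 1, Rossi 1 — all ≤ 2.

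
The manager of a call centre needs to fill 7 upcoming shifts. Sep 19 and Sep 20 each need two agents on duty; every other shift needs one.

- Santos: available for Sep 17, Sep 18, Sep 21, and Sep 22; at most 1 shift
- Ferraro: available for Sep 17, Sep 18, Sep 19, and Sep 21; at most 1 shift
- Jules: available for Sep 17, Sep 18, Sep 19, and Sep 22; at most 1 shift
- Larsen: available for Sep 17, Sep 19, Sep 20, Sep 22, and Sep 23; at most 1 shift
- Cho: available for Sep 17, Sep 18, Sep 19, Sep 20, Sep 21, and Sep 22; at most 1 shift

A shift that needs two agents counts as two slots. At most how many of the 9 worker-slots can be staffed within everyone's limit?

Total capacity across all agents is 1+1+1+1+1 = 5, and 9 slots are needed, so at most 5 can be filled.
An assignment achieving 5: Sep 18→Ferraro, Sep 19→Jules, Sep 20→Cho, Sep 21→Santos, Sep 23→Larsen.
Loads: Santos 1/1, Ferraro 1/1, Jules 1/1, Larsen 1/1, Cho 1/1.

5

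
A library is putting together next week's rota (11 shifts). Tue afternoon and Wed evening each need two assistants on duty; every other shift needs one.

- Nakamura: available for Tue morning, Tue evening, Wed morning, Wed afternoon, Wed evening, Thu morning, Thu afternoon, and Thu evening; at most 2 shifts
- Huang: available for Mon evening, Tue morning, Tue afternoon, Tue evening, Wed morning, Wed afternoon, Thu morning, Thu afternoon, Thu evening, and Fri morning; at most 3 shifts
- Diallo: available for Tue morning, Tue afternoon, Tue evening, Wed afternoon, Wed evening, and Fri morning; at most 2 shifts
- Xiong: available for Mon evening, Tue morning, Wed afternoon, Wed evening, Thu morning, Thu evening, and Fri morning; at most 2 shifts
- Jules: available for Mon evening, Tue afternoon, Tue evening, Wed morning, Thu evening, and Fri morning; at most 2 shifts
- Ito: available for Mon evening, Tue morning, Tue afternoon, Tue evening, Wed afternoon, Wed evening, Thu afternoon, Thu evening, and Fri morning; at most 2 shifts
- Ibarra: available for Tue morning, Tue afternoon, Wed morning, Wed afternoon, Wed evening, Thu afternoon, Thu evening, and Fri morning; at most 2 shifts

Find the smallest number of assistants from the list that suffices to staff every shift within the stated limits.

13 slots to fill and no one can take more than 3, so at least ⌈13/3⌉ = 5 assistants are needed.
Any 5 assistants together have capacity at most 3+2+2+2+2 = 11 < 13 slots, so 5 can never suffice.
Nakamura, Huang, Diallo, Xiong, Jules, and Ito alone can cover everything: Mon evening→Huang, Tue morning→Huang, Tue afternoon→Jules+Ito, Tue evening→Diallo, Wed morning→Nakamura, Wed afternoon→Diallo, Wed evening→Xiong+Ito, Thu morning→Nakamura, Thu afternoon→Huang, Thu evening→Xiong, Fri morning→Jules.

6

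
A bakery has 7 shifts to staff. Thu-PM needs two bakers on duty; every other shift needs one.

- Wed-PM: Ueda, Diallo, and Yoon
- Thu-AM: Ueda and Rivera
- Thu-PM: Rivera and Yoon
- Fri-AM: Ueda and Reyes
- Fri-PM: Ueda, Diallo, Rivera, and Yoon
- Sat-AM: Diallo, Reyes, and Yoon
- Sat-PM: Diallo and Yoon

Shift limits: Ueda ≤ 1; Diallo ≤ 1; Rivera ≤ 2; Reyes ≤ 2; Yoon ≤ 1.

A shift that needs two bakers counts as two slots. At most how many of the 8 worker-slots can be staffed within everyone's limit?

Total capacity across all bakers is 1+1+2+2+1 = 7, and 8 slots are needed, so at most 7 can be filled.
An assignment achieving 7: Thu-AM→Ueda, Thu-PM→Rivera+Yoon, Fri-AM→Reyes, Fri-PM→Rivera, Sat-AM→Reyes, Sat-PM→Diallo.
Loads: Ueda 1/1, Diallo 1/1, Rivera 2/2, Reyes 2/2, Yoon 1/1.

7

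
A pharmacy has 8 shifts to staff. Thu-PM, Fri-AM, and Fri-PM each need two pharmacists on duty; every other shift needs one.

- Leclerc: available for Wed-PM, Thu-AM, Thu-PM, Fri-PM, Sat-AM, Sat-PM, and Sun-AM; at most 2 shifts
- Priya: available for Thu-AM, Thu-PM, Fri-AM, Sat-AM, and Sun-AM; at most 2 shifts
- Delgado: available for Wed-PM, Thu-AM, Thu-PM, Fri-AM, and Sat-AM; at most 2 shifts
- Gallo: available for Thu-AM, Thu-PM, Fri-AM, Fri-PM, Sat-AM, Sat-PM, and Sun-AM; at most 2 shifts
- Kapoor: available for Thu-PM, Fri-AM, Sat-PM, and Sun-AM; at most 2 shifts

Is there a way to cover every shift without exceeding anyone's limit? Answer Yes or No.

Total capacity is 2+2+2+2+2 = 10 but 11 worker-slots are needed — infeasible.

No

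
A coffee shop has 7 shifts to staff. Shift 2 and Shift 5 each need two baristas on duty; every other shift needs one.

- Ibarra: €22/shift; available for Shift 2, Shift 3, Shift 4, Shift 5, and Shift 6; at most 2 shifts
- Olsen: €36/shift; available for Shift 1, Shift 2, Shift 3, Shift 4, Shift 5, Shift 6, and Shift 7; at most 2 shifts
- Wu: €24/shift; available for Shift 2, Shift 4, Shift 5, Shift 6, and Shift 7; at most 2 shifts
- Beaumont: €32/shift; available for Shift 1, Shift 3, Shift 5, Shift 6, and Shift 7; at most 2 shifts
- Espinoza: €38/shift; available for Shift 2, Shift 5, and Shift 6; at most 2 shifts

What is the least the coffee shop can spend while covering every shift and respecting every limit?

Picking the cheapest available barista for each shift independently would cost €214, but that ignores the shift limits.
An optimal schedule: Shift 1→Beaumont, Shift 2→Olsen+Espinoza, Shift 3→Ibarra, Shift 4→Ibarra, Shift 5→Beaumont+Olsen, Shift 6→Wu, Shift 7→Wu.
Total: 32 + 36 + 38 + 22 + 22 + 32 + 36 + 24 + 24 = €266.

€266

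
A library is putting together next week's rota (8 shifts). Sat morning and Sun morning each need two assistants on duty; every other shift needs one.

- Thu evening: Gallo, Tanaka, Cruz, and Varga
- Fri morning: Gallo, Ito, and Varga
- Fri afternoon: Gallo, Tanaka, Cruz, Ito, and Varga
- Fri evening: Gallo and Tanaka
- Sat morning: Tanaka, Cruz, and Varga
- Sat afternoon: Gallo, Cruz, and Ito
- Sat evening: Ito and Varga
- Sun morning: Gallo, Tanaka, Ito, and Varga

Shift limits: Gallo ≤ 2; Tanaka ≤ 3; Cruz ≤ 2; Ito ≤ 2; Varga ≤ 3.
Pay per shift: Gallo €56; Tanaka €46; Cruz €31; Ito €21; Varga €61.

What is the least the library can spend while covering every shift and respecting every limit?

€415

Picking the cheapest available assistant for each shift independently would cost €305, but that ignores the shift limits.
An optimal schedule: Thu evening→Tanaka, Fri morning→Gallo, Fri afternoon→Tanaka, Fri evening→Gallo, Sat morning→Tanaka+Cruz, Sat afternoon→Cruz, Sat evening→Ito, Sun morning→Ito+Varga.
Total: 46 + 56 + 46 + 56 + 46 + 31 + 31 + 21 + 21 + 61 = €415.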